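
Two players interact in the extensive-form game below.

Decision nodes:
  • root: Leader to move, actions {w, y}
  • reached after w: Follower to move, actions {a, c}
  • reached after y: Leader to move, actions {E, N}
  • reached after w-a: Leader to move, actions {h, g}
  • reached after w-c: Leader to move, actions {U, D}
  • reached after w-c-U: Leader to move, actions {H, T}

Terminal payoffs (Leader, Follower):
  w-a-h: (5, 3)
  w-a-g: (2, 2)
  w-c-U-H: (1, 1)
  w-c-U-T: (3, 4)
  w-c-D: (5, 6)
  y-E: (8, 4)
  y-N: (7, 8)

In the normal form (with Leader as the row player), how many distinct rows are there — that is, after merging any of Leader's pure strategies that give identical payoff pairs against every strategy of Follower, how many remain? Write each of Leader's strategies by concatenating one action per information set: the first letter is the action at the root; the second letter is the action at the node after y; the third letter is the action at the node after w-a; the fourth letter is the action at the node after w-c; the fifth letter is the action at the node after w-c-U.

Leader has 32 pure strategies: wEhUH, wEhUT, wEhDH, wEhDT, wEgUH, wEgUT, wEgDH, wEgDT, wNhUH, wNhUT, wNhDH, wNhDT, wNgUH, wNgUT, wNgDH, wNgDT, yEhUH, yEhUT, yEhDH, yEhDT, yEgUH, yEgUT, yEgDH, yEgDT, yNhUH, yNhUT, yNhDH, yNhDT, yNgUH, yNgUT, yNgDH, yNgDT. Columns: a, c.
{wEhUH, wNhUH} → row (5,3) (1,1)
{wEhUT, wNhUT} → row (5,3) (3,4)
{wEhDH, wEhDT, wNhDH, wNhDT} → row (5,3) (5,6)
{wEgUH, wNgUH} → row (2,2) (1,1)
{wEgUT, wNgUT} → row (2,2) (3,4)
{wEgDH, wEgDT, wNgDH, wNgDT} → row (2,2) (5,6)
{yEhUH, yEhUT, yEhDH, yEhDT, yEgUH, yEgUT, yEgDH, yEgDT} → row (8,4) (8,4)
{yNhUH, yNhUT, yNhDH, yNhDT, yNgUH, yNgUT, yNgDH, yNgDT} → row (7,8) (7,8)
That's 8 distinct rows out of 32 strategies.

8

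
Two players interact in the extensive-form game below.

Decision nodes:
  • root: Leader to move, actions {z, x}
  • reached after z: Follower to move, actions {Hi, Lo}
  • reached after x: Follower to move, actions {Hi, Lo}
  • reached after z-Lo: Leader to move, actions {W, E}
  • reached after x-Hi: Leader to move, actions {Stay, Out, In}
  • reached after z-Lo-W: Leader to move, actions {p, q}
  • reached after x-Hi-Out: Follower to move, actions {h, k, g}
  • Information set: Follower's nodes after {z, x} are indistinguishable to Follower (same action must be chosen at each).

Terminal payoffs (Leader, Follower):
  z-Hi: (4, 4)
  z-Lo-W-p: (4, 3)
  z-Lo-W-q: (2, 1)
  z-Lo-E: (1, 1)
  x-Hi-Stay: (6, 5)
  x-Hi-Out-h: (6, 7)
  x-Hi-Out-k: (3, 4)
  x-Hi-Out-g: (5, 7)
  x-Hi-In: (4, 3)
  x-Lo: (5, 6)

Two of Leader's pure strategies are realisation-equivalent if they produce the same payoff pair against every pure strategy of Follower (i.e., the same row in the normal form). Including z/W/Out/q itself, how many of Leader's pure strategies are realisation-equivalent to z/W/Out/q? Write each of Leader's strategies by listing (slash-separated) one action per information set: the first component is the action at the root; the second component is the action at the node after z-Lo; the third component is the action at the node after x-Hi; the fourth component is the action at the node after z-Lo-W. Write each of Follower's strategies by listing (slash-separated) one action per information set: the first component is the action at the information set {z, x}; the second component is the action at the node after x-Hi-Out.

3

Row for z/W/Out/q (columns Hi/h, Hi/k, Hi/g, Lo/h, Lo/k, Lo/g): (4,4) (4,4) (4,4) (2,1) (2,1) (2,1).
Under z/W/Out/q, Leader's choice at the node after x-Hi can never be reached regardless of what Follower does, so varying those choices leaves every outcome unchanged.
Holding the reachable choices fixed and varying the unreachable one freely already gives 3 equivalent strategies.
No other strategy reproduces this row, so those 3 are the full class: z/W/Stay/q, z/W/Out/q, z/W/In/q.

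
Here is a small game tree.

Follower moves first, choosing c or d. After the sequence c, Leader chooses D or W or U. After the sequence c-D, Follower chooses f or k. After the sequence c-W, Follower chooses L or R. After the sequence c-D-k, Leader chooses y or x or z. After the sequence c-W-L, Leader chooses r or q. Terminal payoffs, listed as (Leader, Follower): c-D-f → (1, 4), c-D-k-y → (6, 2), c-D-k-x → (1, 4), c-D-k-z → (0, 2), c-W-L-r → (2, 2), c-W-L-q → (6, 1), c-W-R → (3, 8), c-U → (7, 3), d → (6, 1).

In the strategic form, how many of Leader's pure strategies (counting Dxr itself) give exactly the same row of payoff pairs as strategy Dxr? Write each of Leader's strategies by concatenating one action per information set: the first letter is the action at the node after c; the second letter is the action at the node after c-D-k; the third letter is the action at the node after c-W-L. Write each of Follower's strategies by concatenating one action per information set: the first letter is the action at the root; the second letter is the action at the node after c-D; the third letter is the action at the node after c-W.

Row for Dxr (columns cfL, cfR, ckL, ckR, dfL, dfR, dkL, dkR): (1,4) (1,4) (1,4) (1,4) (6,1) (6,1) (6,1) (6,1).
Under Dxr, Leader's choice at the node after c-W-L can never be reached regardless of what Follower does, so varying those choices leaves every outcome unchanged.
Holding the reachable choices fixed and varying the unreachable one freely already gives 2 equivalent strategies.
No other strategy reproduces this row, so those 2 are the full class: Dxr, Dxq.

2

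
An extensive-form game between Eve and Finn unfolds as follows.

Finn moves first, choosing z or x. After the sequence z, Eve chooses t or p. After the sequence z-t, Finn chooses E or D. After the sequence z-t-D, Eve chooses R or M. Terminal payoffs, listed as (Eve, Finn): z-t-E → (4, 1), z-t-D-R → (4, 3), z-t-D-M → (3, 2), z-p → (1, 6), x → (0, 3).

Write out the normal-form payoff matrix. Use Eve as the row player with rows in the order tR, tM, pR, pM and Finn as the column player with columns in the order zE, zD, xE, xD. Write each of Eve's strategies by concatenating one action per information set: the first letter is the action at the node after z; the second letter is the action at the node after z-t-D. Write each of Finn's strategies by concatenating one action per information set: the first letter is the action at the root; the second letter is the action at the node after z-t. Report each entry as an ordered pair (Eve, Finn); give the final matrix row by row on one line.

Row tR: zE→(4,1), zD→(4,3), xE→(0,3), xD→(0,3)
Row tM: zE→(4,1), zD→(3,2), xE→(0,3), xD→(0,3)
Row pR: zE→(1,6), zD→(1,6), xE→(0,3), xD→(0,3)
Row pM: zE→(1,6), zD→(1,6), xE→(0,3), xD→(0,3)

tR: (4,1) (4,3) (0,3) (0,3) | tM: (4,1) (3,2) (0,3) (0,3) | pR: (1,6) (1,6) (0,3) (0,3) | pM: (1,6) (1,6) (0,3) (0,3)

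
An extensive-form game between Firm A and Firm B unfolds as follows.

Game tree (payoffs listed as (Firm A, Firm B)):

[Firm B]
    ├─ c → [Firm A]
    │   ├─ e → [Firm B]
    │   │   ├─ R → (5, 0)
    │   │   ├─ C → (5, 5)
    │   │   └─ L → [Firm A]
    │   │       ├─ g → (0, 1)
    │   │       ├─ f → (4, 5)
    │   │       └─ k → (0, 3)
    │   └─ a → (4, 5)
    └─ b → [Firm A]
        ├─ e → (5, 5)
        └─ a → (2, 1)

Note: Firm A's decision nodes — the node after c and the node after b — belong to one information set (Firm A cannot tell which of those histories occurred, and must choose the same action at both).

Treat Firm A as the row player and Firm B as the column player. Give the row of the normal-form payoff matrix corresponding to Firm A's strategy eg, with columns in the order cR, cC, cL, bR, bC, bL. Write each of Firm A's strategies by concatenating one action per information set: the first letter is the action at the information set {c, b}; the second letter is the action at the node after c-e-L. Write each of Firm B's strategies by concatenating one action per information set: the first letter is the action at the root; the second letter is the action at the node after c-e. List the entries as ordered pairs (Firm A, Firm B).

vs cR: Firm B plays c → Firm A plays e at [c] → Firm B plays R at [c-e] → (5, 0)
vs cC: Firm B plays c → Firm A plays e at [c] → Firm B plays C at [c-e] → (5, 5)
vs cL: Firm B plays c → Firm A plays e at [c] → Firm B plays L at [c-e] → Firm A plays g at [c-e-L] → (0, 1)
vs bR: Firm B plays b → Firm A plays e at [b] → (5, 5)
vs bC: Firm B plays b → Firm A plays e at [b] → (5, 5)
vs bL: Firm B plays b → Firm A plays e at [b] → (5, 5)

(5,0) (5,5) (0,1) (5,5) (5,5) (5,5)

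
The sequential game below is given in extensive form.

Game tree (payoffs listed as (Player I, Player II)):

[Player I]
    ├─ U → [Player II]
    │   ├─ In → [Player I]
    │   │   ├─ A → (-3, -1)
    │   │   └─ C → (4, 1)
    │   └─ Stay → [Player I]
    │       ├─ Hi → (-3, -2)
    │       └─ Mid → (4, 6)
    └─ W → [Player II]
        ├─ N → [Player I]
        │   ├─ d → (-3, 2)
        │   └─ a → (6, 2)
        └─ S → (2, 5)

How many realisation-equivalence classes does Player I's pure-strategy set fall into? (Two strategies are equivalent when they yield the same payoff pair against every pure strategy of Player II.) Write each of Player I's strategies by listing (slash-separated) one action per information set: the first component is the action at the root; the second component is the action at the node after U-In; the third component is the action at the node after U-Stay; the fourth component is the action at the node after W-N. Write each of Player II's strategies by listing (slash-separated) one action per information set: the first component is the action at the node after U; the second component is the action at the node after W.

Player I has 16 pure strategies: U/A/Hi/d, U/A/Hi/a, U/A/Mid/d, U/A/Mid/a, U/C/Hi/d, U/C/Hi/a, U/C/Mid/d, U/C/Mid/a, W/A/Hi/d, W/A/Hi/a, W/A/Mid/d, W/A/Mid/a, W/C/Hi/d, W/C/Hi/a, W/C/Mid/d, W/C/Mid/a. Columns: In/N, In/S, Stay/N, Stay/S.
{U/A/Hi/d, U/A/Hi/a} → row (-3,-1) (-3,-1) (-3,-2) (-3,-2)
{U/A/Mid/d, U/A/Mid/a} → row (-3,-1) (-3,-1) (4,6) (4,6)
{U/C/Hi/d, U/C/Hi/a} → row (4,1) (4,1) (-3,-2) (-3,-2)
{U/C/Mid/d, U/C/Mid/a} → row (4,1) (4,1) (4,6) (4,6)
{W/A/Hi/d, W/A/Mid/d, W/C/Hi/d, W/C/Mid/d} → row (-3,2) (2,5) (-3,2) (2,5)
{W/A/Hi/a, W/A/Mid/a, W/C/Hi/a, W/C/Mid/a} → row (6,2) (2,5) (6,2) (2,5)
That's 6 distinct rows out of 16 strategies.

6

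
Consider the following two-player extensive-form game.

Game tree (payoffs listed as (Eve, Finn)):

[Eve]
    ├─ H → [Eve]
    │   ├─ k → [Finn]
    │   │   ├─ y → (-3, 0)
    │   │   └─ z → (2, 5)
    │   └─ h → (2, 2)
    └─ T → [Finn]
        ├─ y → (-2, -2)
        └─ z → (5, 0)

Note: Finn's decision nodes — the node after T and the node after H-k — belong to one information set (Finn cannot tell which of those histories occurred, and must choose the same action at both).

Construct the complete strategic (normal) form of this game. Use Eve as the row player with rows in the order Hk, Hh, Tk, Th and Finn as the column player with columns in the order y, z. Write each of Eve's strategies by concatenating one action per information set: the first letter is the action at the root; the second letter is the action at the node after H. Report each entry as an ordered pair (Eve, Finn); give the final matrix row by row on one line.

Row Hk: y→(-3,0), z→(2,5)
Row Hh: y→(2,2), z→(2,2)
Row Tk: y→(-2,-2), z→(5,0)
Row Th: y→(-2,-2), z→(5,0)

Hk: (-3,0) (2,5) | Hh: (2,2) (2,2) | Tk: (-2,-2) (5,0) | Th: (-2,-2) (5,0)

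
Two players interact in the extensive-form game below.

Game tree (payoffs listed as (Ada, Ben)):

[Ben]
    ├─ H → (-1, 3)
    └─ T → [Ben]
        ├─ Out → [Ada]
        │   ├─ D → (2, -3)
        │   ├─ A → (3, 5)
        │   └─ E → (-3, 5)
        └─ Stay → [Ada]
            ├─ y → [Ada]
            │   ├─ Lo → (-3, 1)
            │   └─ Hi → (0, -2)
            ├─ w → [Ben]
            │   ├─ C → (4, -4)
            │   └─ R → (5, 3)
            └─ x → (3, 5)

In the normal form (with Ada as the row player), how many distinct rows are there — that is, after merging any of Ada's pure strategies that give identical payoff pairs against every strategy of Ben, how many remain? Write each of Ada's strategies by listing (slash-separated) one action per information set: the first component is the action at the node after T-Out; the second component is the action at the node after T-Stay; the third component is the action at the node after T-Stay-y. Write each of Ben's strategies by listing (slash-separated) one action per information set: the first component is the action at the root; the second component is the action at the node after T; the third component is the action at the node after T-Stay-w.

12

Ada has 18 pure strategies: D/y/Lo, D/y/Hi, D/w/Lo, D/w/Hi, D/x/Lo, D/x/Hi, A/y/Lo, A/y/Hi, A/w/Lo, A/w/Hi, A/x/Lo, A/x/Hi, E/y/Lo, E/y/Hi, E/w/Lo, E/w/Hi, E/x/Lo, E/x/Hi. Columns: H/Out/C, H/Out/R, H/Stay/C, H/Stay/R, T/Out/C, T/Out/R, T/Stay/C, T/Stay/R.
{D/y/Lo} → row (-1,3) (-1,3) (-1,3) (-1,3) (2,-3) (2,-3) (-3,1) (-3,1)
{D/y/Hi} → row (-1,3) (-1,3) (-1,3) (-1,3) (2,-3) (2,-3) (0,-2) (0,-2)
{D/w/Lo, D/w/Hi} → row (-1,3) (-1,3) (-1,3) (-1,3) (2,-3) (2,-3) (4,-4) (5,3)
{D/x/Lo, D/x/Hi} → row (-1,3) (-1,3) (-1,3) (-1,3) (2,-3) (2,-3) (3,5) (3,5)
{A/y/Lo} → row (-1,3) (-1,3) (-1,3) (-1,3) (3,5) (3,5) (-3,1) (-3,1)
{A/y/Hi} → row (-1,3) (-1,3) (-1,3) (-1,3) (3,5) (3,5) (0,-2) (0,-2)
{A/w/Lo, A/w/Hi} → row (-1,3) (-1,3) (-1,3) (-1,3) (3,5) (3,5) (4,-4) (5,3)
{A/x/Lo, A/x/Hi} → row (-1,3) (-1,3) (-1,3) (-1,3) (3,5) (3,5) (3,5) (3,5)
{E/y/Lo} → row (-1,3) (-1,3) (-1,3) (-1,3) (-3,5) (-3,5) (-3,1) (-3,1)
{E/y/Hi} → row (-1,3) (-1,3) (-1,3) (-1,3) (-3,5) (-3,5) (0,-2) (0,-2)
{E/w/Lo, E/w/Hi} → row (-1,3) (-1,3) (-1,3) (-1,3) (-3,5) (-3,5) (4,-4) (5,3)
{E/x/Lo, E/x/Hi} → row (-1,3) (-1,3) (-1,3) (-1,3) (-3,5) (-3,5) (3,5) (3,5)
That's 12 distinct rows out of 18 strategies.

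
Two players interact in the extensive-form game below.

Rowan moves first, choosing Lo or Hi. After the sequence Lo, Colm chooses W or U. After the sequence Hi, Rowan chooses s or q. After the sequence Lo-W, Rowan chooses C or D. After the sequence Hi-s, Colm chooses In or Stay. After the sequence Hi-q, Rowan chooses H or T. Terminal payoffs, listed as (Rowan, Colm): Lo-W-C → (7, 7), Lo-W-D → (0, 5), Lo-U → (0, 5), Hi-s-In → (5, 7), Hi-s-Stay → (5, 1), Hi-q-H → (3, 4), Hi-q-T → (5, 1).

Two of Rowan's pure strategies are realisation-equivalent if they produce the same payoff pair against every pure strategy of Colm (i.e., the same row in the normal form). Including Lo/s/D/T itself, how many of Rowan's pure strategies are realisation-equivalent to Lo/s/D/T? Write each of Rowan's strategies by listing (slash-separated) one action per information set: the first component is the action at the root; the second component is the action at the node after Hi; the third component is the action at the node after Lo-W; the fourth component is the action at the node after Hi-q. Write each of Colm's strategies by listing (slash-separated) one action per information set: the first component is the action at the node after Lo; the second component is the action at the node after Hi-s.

4

Row for Lo/s/D/T (columns W/In, W/Stay, U/In, U/Stay): (0,5) (0,5) (0,5) (0,5).
Under Lo/s/D/T, Rowan's choice at the node after Hi and at the node after Hi-q can never be reached regardless of what Colm does, so varying those choices leaves every outcome unchanged.
Holding the reachable choices fixed and varying the unreachable ones freely already gives 2 × 2 = 4 equivalent strategies.
No other strategy reproduces this row, so those 4 are the full class: Lo/s/D/H, Lo/s/D/T, Lo/q/D/H, Lo/q/D/T.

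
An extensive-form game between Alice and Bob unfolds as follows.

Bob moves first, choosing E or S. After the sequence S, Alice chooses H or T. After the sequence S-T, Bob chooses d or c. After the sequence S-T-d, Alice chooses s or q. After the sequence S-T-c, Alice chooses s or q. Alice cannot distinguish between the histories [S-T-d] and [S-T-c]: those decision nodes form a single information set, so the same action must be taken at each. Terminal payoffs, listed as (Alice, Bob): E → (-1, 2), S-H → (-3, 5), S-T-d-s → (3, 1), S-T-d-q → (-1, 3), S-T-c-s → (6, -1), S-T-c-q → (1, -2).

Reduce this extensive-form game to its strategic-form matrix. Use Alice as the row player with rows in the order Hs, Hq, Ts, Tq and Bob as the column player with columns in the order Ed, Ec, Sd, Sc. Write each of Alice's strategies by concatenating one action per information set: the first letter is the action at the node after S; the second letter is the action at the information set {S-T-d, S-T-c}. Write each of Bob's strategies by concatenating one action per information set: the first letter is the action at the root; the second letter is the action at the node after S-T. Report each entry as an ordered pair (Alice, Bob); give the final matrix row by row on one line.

Hs: (-1,2) (-1,2) (-3,5) (-3,5) | Hq: (-1,2) (-1,2) (-3,5) (-3,5) | Ts: (-1,2) (-1,2) (3,1) (6,-1) | Tq: (-1,2) (-1,2) (-1,3) (1,-2)

           Ed       Ec       Sd       Sc
  Hs   (-1,2)   (-1,2)   (-3,5)   (-3,5)
  Hq   (-1,2)   (-1,2)   (-3,5)   (-3,5)
  Ts   (-1,2)   (-1,2)    (3,1)   (6,-1)
  Tq   (-1,2)   (-1,2)   (-1,3)   (1,-2)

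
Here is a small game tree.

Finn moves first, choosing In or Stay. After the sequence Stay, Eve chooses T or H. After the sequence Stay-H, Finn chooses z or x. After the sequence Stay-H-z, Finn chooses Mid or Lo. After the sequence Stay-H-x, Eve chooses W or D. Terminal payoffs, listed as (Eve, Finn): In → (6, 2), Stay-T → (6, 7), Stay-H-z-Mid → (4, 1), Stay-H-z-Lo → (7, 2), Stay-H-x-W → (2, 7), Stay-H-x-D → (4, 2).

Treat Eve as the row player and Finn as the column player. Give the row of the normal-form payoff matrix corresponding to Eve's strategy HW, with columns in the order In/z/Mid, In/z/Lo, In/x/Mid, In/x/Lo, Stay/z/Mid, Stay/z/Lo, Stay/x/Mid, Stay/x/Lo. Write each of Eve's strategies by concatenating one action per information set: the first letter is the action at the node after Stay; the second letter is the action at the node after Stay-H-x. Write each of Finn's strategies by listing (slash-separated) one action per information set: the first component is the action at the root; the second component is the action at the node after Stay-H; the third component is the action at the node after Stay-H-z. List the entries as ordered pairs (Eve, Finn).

(6,2) (6,2) (6,2) (6,2) (4,1) (7,2) (2,7) (2,7)

vs In/z/Mid: Finn plays In → (6, 2)
vs In/z/Lo: Finn plays In → (6, 2)
vs In/x/Mid: Finn plays In → (6, 2)
vs In/x/Lo: Finn plays In → (6, 2)
vs Stay/z/Mid: Finn plays Stay → Eve plays H at [Stay] → Finn plays z at [Stay-H] → Finn plays Mid at [Stay-H-z] → (4, 1)
vs Stay/z/Lo: Finn plays Stay → Eve plays H at [Stay] → Finn plays z at [Stay-H] → Finn plays Lo at [Stay-H-z] → (7, 2)
vs Stay/x/Mid: Finn plays Stay → Eve plays H at [Stay] → Finn plays x at [Stay-H] → Eve plays W at [Stay-H-x] → (2, 7)
vs Stay/x/Lo: Finn plays Stay → Eve plays H at [Stay] → Finn plays x at [Stay-H] → Eve plays W at [Stay-H-x] → (2, 7)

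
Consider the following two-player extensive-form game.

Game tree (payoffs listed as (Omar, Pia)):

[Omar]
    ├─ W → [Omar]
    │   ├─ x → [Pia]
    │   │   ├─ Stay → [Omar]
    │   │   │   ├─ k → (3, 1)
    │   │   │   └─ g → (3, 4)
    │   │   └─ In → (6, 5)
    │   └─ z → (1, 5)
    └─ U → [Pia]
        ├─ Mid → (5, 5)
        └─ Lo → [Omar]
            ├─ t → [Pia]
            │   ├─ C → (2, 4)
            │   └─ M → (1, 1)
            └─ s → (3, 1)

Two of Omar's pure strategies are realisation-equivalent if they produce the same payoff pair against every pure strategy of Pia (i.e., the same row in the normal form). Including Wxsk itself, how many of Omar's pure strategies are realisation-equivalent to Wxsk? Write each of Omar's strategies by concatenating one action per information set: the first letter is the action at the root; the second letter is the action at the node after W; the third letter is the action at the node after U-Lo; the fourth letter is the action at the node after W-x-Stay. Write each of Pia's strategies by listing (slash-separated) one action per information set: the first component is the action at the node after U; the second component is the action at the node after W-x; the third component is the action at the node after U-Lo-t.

2

Row for Wxsk (columns Mid/Stay/C, Mid/Stay/M, Mid/In/C, Mid/In/M, Lo/Stay/C, Lo/Stay/M, Lo/In/C, Lo/In/M): (3,1) (3,1) (6,5) (6,5) (3,1) (3,1) (6,5) (6,5).
Under Wxsk, Omar's choice at the node after U-Lo can never be reached regardless of what Pia does, so varying those choices leaves every outcome unchanged.
Holding the reachable choices fixed and varying the unreachable one freely already gives 2 equivalent strategies.
No other strategy reproduces this row, so those 2 are the full class: Wxtk, Wxsk.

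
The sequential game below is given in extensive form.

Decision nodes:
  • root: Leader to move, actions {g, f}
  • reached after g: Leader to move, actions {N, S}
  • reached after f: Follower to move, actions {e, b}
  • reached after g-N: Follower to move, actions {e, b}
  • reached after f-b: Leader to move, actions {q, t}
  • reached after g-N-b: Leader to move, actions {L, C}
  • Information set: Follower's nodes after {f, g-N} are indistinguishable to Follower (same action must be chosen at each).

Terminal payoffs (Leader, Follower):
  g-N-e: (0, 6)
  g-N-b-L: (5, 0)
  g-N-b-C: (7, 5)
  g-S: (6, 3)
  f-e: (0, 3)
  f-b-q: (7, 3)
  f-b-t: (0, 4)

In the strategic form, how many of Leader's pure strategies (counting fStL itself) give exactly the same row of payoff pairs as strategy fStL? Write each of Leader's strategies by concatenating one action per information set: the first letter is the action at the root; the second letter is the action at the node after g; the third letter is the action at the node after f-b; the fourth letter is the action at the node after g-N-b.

4

Row for fStL (columns e, b): (0,3) (0,4).
Under fStL, Leader's choice at the node after g and at the node after g-N-b can never be reached regardless of what Follower does, so varying those choices leaves every outcome unchanged.
Holding the reachable choices fixed and varying the unreachable ones freely already gives 2 × 2 = 4 equivalent strategies.
No other strategy reproduces this row, so those 4 are the full class: fNtL, fNtC, fStL, fStC.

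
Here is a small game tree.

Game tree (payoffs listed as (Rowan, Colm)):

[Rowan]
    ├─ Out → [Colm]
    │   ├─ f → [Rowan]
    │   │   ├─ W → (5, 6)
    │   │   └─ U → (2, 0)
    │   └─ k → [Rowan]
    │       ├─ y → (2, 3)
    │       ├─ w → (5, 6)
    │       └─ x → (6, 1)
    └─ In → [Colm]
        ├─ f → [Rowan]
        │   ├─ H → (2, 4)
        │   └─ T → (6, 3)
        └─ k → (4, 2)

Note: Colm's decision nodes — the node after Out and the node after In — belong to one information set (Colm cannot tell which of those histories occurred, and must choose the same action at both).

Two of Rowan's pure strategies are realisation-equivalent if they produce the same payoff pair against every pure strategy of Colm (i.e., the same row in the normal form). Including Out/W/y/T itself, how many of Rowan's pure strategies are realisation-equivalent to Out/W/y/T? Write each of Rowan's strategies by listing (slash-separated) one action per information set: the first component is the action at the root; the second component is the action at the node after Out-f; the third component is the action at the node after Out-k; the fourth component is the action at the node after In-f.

Row for Out/W/y/T (columns f, k): (5,6) (2,3).
Under Out/W/y/T, Rowan's choice at the node after In-f can never be reached regardless of what Colm does, so varying those choices leaves every outcome unchanged.
Holding the reachable choices fixed and varying the unreachable one freely already gives 2 equivalent strategies.
No other strategy reproduces this row, so those 2 are the full class: Out/W/y/H, Out/W/y/T.

2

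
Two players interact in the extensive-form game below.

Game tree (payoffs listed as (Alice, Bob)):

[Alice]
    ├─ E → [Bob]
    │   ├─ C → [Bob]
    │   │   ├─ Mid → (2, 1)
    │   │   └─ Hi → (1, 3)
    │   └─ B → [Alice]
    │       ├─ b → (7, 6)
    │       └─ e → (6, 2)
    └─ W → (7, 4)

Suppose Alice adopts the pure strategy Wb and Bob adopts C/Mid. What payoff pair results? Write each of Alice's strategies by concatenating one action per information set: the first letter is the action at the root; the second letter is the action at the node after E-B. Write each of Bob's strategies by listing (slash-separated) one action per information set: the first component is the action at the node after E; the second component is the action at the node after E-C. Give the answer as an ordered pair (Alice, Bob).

Trace the play path from the root:
  Alice plays W
→ terminal payoff (7, 4).
(Alice's choice at the node after E-B is never reached on this path, so it doesn't affect the outcome.)

(7, 4)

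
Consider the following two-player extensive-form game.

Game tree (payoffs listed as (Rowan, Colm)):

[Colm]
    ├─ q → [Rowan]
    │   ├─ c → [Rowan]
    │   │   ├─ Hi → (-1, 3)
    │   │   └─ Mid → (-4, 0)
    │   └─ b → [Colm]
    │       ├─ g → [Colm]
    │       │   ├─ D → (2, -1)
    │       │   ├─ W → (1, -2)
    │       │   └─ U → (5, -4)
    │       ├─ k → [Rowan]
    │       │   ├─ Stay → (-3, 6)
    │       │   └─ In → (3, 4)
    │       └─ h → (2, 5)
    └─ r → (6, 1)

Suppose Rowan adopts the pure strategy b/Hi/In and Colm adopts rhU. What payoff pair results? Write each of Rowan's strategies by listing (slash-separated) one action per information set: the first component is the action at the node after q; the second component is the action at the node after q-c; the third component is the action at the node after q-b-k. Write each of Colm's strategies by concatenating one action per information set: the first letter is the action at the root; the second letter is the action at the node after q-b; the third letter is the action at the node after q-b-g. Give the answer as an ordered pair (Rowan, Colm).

(6, 1)

Trace the play path from the root:
  Colm plays r
→ terminal payoff (6, 1).
(Rowan's choice at the node after q is never reached on this path, so it doesn't affect the outcome.)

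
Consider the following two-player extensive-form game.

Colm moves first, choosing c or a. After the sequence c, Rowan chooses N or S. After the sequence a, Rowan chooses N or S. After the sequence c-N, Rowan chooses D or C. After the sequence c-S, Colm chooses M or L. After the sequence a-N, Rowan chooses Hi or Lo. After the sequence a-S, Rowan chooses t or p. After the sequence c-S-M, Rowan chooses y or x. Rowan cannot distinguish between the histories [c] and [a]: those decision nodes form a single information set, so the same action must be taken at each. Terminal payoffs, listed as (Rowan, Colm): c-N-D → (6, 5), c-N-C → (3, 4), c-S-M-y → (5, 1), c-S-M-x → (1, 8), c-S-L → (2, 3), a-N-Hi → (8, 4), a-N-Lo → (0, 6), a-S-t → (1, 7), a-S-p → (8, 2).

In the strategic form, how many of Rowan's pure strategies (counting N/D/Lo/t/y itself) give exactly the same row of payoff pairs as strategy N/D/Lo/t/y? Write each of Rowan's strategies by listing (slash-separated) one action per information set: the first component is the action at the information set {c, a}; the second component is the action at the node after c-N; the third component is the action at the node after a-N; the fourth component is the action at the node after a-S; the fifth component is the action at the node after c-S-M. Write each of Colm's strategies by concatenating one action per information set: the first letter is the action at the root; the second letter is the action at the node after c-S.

Row for N/D/Lo/t/y (columns cM, cL, aM, aL): (6,5) (6,5) (0,6) (0,6).
Under N/D/Lo/t/y, Rowan's choice at the node after a-S and at the node after c-S-M can never be reached regardless of what Colm does, so varying those choices leaves every outcome unchanged.
Holding the reachable choices fixed and varying the unreachable ones freely already gives 2 × 2 = 4 equivalent strategies.
No other strategy reproduces this row, so those 4 are the full class: N/D/Lo/t/y, N/D/Lo/t/x, N/D/Lo/p/y, N/D/Lo/p/x.

4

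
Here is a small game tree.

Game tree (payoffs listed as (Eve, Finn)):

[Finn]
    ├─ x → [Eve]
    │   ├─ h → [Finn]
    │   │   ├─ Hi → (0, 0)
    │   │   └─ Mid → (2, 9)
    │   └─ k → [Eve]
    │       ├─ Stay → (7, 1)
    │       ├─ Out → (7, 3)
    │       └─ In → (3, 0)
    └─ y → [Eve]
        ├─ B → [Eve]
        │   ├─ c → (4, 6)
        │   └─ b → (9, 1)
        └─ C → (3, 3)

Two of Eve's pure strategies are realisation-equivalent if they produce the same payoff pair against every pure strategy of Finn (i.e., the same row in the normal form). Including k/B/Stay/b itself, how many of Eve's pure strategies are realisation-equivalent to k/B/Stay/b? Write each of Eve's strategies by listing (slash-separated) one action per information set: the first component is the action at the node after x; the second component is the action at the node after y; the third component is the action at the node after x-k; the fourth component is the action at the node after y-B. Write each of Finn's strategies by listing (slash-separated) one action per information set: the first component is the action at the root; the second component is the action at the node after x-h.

1

Row for k/B/Stay/b (columns x/Hi, x/Mid, y/Hi, y/Mid): (7,1) (7,1) (9,1) (9,1).
Every one of Eve's information sets is on the play path for some reply by Finn when Eve follows k/B/Stay/b.
Changing the action at any of them therefore changes at least one column, so only k/B/Stay/b itself gives this row.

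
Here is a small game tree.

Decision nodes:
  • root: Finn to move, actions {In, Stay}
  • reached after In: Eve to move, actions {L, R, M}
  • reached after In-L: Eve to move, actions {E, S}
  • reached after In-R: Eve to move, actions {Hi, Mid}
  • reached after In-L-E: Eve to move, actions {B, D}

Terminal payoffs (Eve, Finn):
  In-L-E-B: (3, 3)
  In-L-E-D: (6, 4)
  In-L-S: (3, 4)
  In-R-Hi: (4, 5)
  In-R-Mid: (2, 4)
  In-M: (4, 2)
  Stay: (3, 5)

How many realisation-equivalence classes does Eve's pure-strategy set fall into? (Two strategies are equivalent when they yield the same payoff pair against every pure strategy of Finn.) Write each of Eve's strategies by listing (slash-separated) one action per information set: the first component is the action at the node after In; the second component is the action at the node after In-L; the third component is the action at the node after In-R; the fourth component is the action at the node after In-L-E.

6

Eve has 24 pure strategies: L/E/Hi/B, L/E/Hi/D, L/E/Mid/B, L/E/Mid/D, L/S/Hi/B, L/S/Hi/D, L/S/Mid/B, L/S/Mid/D, R/E/Hi/B, R/E/Hi/D, R/E/Mid/B, R/E/Mid/D, R/S/Hi/B, R/S/Hi/D, R/S/Mid/B, R/S/Mid/D, M/E/Hi/B, M/E/Hi/D, M/E/Mid/B, M/E/Mid/D, M/S/Hi/B, M/S/Hi/D, M/S/Mid/B, M/S/Mid/D. Columns: In, Stay.
{L/E/Hi/B, L/E/Mid/B} → row (3,3) (3,5)
{L/E/Hi/D, L/E/Mid/D} → row (6,4) (3,5)
{L/S/Hi/B, L/S/Hi/D, L/S/Mid/B, L/S/Mid/D} → row (3,4) (3,5)
{R/E/Hi/B, R/E/Hi/D, R/S/Hi/B, R/S/Hi/D} → row (4,5) (3,5)
{R/E/Mid/B, R/E/Mid/D, R/S/Mid/B, R/S/Mid/D} → row (2,4) (3,5)
{M/E/Hi/B, M/E/Hi/D, M/E/Mid/B, M/E/Mid/D, M/S/Hi/B, M/S/Hi/D, M/S/Mid/B, M/S/Mid/D} → row (4,2) (3,5)
That's 6 distinct rows out of 24 strategies.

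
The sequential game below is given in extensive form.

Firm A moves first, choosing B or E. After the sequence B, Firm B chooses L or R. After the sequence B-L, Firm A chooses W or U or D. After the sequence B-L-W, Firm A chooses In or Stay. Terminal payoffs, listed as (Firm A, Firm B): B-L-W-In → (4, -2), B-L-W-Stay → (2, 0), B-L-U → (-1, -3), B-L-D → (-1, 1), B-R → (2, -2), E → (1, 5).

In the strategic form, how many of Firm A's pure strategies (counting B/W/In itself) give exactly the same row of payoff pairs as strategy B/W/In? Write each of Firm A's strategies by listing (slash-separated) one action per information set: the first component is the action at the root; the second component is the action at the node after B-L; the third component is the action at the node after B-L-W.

Row for B/W/In (columns L, R): (4,-2) (2,-2).
Every one of Firm A's information sets is on the play path for some reply by Firm B when Firm A follows B/W/In.
Changing the action at any of them therefore changes at least one column, so only B/W/In itself gives this row.

1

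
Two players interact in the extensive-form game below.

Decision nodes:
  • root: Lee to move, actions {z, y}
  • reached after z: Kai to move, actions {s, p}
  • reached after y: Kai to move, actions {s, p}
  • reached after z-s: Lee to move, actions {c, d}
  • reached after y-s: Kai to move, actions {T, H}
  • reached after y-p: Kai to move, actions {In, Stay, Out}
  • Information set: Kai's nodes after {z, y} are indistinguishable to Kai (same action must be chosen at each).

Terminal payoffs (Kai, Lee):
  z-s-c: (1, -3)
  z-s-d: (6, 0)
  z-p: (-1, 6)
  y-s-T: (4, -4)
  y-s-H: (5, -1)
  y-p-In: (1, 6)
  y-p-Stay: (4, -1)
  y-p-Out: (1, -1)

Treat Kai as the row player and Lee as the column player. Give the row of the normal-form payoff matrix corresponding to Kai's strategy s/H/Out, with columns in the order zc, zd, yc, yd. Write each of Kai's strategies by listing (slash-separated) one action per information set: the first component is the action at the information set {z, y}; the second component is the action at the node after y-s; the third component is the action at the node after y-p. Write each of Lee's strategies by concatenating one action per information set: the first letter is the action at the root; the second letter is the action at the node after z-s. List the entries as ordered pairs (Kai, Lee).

(1,-3) (6,0) (5,-1) (5,-1)

vs zc: Lee plays z → Kai plays s at [z] → Lee plays c at [z-s] → (1, -3)
vs zd: Lee plays z → Kai plays s at [z] → Lee plays d at [z-s] → (6, 0)
vs yc: Lee plays y → Kai plays s at [y] → Kai plays H at [y-s] → (5, -1)
vs yd: Lee plays y → Kai plays s at [y] → Kai plays H at [y-s] → (5, -1)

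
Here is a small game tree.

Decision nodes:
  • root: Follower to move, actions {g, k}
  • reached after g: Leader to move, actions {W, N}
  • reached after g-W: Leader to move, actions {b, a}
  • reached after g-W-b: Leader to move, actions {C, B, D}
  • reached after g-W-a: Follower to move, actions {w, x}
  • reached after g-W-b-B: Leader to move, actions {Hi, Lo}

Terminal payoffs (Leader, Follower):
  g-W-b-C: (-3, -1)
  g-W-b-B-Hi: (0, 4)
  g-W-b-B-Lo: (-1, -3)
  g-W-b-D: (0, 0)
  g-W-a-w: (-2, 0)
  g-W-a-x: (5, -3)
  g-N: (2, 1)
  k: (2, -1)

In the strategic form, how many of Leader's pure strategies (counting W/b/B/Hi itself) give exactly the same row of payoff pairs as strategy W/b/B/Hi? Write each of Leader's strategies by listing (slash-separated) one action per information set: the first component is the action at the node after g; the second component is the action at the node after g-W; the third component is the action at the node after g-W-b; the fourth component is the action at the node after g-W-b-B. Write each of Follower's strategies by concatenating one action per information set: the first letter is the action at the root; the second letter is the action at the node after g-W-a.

Row for W/b/B/Hi (columns gw, gx, kw, kx): (0,4) (0,4) (2,-1) (2,-1).
Every one of Leader's information sets is on the play path for some reply by Follower when Leader follows W/b/B/Hi.
Changing the action at any of them therefore changes at least one column, so only W/b/B/Hi itself gives this row.

1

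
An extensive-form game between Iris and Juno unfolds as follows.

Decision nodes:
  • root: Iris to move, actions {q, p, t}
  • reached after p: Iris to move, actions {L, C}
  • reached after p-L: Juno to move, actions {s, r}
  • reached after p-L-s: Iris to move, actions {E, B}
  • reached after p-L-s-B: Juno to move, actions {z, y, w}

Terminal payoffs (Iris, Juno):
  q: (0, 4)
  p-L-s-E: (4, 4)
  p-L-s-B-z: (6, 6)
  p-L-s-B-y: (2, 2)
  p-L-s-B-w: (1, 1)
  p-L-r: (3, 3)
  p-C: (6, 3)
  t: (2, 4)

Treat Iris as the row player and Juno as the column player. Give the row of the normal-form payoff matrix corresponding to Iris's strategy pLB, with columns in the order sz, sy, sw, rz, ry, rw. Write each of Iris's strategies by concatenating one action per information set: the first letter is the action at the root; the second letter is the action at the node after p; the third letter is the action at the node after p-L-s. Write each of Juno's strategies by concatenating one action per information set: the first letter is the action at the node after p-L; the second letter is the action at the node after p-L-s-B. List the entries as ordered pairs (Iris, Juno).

(6,6) (2,2) (1,1) (3,3) (3,3) (3,3)

vs sz: Iris plays p → Iris plays L at [p] → Juno plays s at [p-L] → Iris plays B at [p-L-s] → Juno plays z at [p-L-s-B] → (6, 6)
vs sy: Iris plays p → Iris plays L at [p] → Juno plays s at [p-L] → Iris plays B at [p-L-s] → Juno plays y at [p-L-s-B] → (2, 2)
vs sw: Iris plays p → Iris plays L at [p] → Juno plays s at [p-L] → Iris plays B at [p-L-s] → Juno plays w at [p-L-s-B] → (1, 1)
vs rz: Iris plays p → Iris plays L at [p] → Juno plays r at [p-L] → (3, 3)
vs ry: Iris plays p → Iris plays L at [p] → Juno plays r at [p-L] → (3, 3)
vs rw: Iris plays p → Iris plays L at [p] → Juno plays r at [p-L] → (3, 3)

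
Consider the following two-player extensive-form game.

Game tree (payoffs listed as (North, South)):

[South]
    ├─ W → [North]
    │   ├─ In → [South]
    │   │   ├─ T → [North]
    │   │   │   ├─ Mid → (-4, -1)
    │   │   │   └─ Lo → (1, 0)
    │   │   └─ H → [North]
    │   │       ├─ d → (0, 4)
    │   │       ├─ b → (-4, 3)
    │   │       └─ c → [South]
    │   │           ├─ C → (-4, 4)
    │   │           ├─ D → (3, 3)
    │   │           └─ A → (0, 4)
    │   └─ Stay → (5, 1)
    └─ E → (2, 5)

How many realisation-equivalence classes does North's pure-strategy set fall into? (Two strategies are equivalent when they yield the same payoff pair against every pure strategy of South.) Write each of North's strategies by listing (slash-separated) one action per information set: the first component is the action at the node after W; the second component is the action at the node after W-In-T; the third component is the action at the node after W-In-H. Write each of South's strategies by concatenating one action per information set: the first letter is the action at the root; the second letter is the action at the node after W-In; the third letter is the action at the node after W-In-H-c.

North has 12 pure strategies: In/Mid/d, In/Mid/b, In/Mid/c, In/Lo/d, In/Lo/b, In/Lo/c, Stay/Mid/d, Stay/Mid/b, Stay/Mid/c, Stay/Lo/d, Stay/Lo/b, Stay/Lo/c. Columns: WTC, WTD, WTA, WHC, WHD, WHA, ETC, ETD, ETA, EHC, EHD, EHA.
{In/Mid/d} → row (-4,-1) (-4,-1) (-4,-1) (0,4) (0,4) (0,4) (2,5) (2,5) (2,5) (2,5) (2,5) (2,5)
{In/Mid/b} → row (-4,-1) (-4,-1) (-4,-1) (-4,3) (-4,3) (-4,3) (2,5) (2,5) (2,5) (2,5) (2,5) (2,5)
{In/Mid/c} → row (-4,-1) (-4,-1) (-4,-1) (-4,4) (3,3) (0,4) (2,5) (2,5) (2,5) (2,5) (2,5) (2,5)
{In/Lo/d} → row (1,0) (1,0) (1,0) (0,4) (0,4) (0,4) (2,5) (2,5) (2,5) (2,5) (2,5) (2,5)
{In/Lo/b} → row (1,0) (1,0) (1,0) (-4,3) (-4,3) (-4,3) (2,5) (2,5) (2,5) (2,5) (2,5) (2,5)
{In/Lo/c} → row (1,0) (1,0) (1,0) (-4,4) (3,3) (0,4) (2,5) (2,5) (2,5) (2,5) (2,5) (2,5)
{Stay/Mid/d, Stay/Mid/b, Stay/Mid/c, Stay/Lo/d, Stay/Lo/b, Stay/Lo/c} → row (5,1) (5,1) (5,1) (5,1) (5,1) (5,1) (2,5) (2,5) (2,5) (2,5) (2,5) (2,5)
That's 7 distinct rows out of 12 strategies.

7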